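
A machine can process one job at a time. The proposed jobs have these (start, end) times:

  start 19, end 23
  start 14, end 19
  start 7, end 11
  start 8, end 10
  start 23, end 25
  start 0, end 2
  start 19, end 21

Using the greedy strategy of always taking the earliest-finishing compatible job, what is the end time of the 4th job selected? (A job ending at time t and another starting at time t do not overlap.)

By end time: (0,2), (8,10), (7,11), (14,19), (19,21), (19,23), (23,25).
Pick (0,2); next start ≥ 2 → (8,10); next start ≥ 10 → (14,19); next start ≥ 19 → (19,21); next start ≥ 21 → (23,25).
Selected: (0,2) (8,10) (14,19) (19,21) (23,25)

21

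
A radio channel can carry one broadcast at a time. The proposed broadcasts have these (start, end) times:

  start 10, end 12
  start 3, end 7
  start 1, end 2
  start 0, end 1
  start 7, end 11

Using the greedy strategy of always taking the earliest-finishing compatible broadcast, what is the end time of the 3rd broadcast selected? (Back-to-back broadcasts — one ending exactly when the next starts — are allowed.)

7

Greedy by earliest finish: after sorting by end time, pick each interval compatible with the last pick.
Sorted by end: (0,1)  (1,2)  (3,7)  (7,11)  (10,12)
take (0,1); take (1,2); take (3,7); take (7,11).
Selected: (0,1) (1,2) (3,7) (7,11)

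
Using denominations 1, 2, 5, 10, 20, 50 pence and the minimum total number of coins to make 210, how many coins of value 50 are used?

Use the largest denomination that fits, subtract, and repeat.
210 − 4×50→10 − 1×10→0
Count of 50: 4

4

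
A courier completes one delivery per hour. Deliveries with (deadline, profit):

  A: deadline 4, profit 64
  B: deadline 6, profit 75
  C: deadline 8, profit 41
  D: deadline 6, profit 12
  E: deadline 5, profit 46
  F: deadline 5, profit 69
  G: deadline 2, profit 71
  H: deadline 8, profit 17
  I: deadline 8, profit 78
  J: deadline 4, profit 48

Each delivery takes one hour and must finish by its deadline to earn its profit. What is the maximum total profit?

492

Profit order: I=78 B=75 G=71 F=69 A=64 J=48 E=46 C=41 H=17 D=12
Assign: I→slot 8, B→slot 6, G→slot 2, F→slot 5, A→slot 4, J→slot 3, E→slot 1, C→slot 7, H skipped, D skipped.
Slots: [1:E] [2:G] [3:J] [4:A] [5:F] [6:B] [7:C] [8:I]
Profit = 46 + 71 + 48 + 64 + 69 + 75 + 41 + 78 = 492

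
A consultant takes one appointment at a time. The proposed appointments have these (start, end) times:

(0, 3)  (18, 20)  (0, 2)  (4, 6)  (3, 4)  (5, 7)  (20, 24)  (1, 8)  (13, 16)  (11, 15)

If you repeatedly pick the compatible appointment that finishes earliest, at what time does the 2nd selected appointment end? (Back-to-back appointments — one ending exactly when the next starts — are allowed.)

Sorted by end: (0,2)  (0,3)  (3,4)  (4,6)  (5,7)  (1,8)  (11,15)  (13,16)  (18,20)  (20,24)
take (0,2); skip (0,3); take (3,4); take (4,6); skip (5,7); take (11,15); take (18,20); take (20,24).
Selected: (0,2) (3,4) (4,6) (11,15) (18,20) (20,24)

4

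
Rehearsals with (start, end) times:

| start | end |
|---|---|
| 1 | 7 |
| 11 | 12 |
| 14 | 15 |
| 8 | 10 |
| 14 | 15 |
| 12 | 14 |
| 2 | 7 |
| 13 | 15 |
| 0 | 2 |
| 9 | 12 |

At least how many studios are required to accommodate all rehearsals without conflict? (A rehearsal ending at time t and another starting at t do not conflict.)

3

The answer is the maximum number of intervals overlapping at any instant.
starts: [0, 1, 2, 8, 9, 11, 12, 13, 14, 14]
ends:   [2, 7, 7, 10, 12, 12, 14, 15, 15, 15]
s0→1 s1→2 e2→1 s2→2 e7→1 e7→0 s8→1 s9→2 e10→1 s11→2 e12→1 e12→0 s12→1 s13→2 e14→1 s14→2 s14→3  — peak 3.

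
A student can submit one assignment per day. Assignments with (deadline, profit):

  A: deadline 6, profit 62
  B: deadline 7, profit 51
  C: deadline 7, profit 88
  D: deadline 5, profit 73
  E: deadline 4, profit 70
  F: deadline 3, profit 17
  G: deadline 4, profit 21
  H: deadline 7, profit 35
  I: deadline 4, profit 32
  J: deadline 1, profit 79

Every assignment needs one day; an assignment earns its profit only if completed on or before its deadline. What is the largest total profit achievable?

Take jobs in profit order; each goes to the latest open slot no later than its deadline.
Profit order: C=88 J=79 D=73 E=70 A=62 B=51 H=35 I=32 G=21 F=17
Assign: C→slot 7, J→slot 1, D→slot 5, E→slot 4, A→slot 6, B→slot 3, H→slot 2, I skipped, G skipped, F skipped.
Slots: [1:J] [2:H] [3:B] [4:E] [5:D] [6:A] [7:C]
Profit = 79 + 35 + 51 + 70 + 73 + 62 + 88 = 458

458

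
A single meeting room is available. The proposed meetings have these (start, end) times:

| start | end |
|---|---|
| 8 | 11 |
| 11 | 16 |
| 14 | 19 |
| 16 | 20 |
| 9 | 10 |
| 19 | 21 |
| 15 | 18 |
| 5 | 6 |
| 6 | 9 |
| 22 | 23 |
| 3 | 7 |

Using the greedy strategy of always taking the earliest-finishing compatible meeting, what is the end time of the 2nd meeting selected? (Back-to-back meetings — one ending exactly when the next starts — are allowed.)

Greedy by earliest finish: after sorting by end time, pick each interval compatible with the last pick.
Sorted by end: (5,6)  (3,7)  (6,9)  (9,10)  (8,11)  (11,16)  (15,18)  (14,19)  (16,20)  (19,21)  (22,23)
take (5,6); skip (3,7); take (6,9); take (9,10); take (11,16); take (16,20); take (22,23).
Selected: (5,6) (6,9) (9,10) (11,16) (16,20) (22,23)

9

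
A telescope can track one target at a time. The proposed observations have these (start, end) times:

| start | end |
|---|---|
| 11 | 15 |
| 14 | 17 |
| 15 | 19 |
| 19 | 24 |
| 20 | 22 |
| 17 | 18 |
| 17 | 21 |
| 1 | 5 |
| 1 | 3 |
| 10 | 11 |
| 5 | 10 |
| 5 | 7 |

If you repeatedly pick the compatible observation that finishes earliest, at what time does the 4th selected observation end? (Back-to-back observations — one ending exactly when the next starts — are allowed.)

15

Sort by end time and greedily take each interval whose start is ≥ the last chosen end.
Sorted by end: (1,3)  (1,5)  (5,7)  (5,10)  (10,11)  (11,15)  (14,17)  (17,18)  (15,19)  (17,21)  (20,22)  (19,24)
take (1,3); skip (1,5); take (5,7); take (10,11); take (11,15); take (17,18); skip (15,19); skip (17,21); take (20,22).
Selected: (1,3) (5,7) (10,11) (11,15) (17,18) (20,22)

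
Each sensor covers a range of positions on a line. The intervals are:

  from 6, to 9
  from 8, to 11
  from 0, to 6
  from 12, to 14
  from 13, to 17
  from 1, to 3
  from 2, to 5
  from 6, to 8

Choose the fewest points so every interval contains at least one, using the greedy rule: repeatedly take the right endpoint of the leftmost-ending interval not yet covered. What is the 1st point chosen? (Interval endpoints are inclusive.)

3

Sort by right endpoint; whenever an interval is uncovered, place a point at its right end.
Sorted: [1,3] [2,5] [0,6] [6,8] [6,9] [8,11] [12,14] [13,17]
{[1,3],[2,5],[0,6]} hit by 3; {[6,8],[6,9],[8,11]} hit by 8; {[12,14],[13,17]} hit by 14.
Points: 3, 8, 14 (3 total).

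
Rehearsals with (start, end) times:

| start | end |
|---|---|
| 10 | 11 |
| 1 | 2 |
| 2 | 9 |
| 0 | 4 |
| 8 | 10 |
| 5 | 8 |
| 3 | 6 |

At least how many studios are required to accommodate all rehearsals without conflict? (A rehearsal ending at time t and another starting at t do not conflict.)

3

The answer is the maximum number of intervals overlapping at any instant.
Events (time:±→running): 0:+→1 1:+→2 2:-→1 2:+→2 3:+→3 … peak 3.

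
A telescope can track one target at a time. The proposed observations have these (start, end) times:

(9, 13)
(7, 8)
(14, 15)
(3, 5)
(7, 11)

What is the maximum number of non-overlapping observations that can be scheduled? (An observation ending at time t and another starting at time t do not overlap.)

4

Greedy by earliest finish: after sorting by end time, pick each interval compatible with the last pick.
Sorted by end: (3,5)  (7,8)  (7,11)  (9,13)  (14,15)
take (3,5); take (7,8); take (9,13); take (14,15).
Selected 4 observations.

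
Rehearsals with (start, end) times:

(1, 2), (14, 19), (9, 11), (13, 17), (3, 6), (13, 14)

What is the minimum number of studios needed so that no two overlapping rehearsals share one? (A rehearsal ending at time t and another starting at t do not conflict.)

2

Events (time:±→running): 1:+→1 2:-→0 3:+→1 6:-→0 9:+→1 11:-→0 13:+→1 13:+→2 … peak 2.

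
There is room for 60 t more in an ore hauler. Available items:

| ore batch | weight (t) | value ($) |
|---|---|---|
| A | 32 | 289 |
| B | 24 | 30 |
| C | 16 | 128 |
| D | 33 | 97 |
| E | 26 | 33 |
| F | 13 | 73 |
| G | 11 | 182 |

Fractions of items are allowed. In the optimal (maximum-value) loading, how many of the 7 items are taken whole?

Greedy by value/weight ratio, highest first.
Order: G (182/11=16.55) > A (289/32=9.03) > C (128/16=8.00) > F (73/13=5.62) > D (97/33=2.94) > E (33/26=1.27) > B (30/24=1.25)
Fill: take G (11 @ 182) → take A (32 @ 289) → take C (16 @ 128) → take 1/13 of F → 5.62; 60/60 used.
3 item(s) taken whole; one partial (take 1/13 of F).

3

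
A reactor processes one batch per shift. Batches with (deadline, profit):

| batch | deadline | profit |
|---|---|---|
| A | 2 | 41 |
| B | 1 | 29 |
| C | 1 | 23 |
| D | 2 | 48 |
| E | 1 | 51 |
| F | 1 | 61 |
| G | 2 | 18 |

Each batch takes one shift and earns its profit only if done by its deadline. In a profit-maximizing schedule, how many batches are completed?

By profit: F(d1,61), E(d1,51), D(d2,48), A(d2,41), B(d1,29), C(d1,23), G(d2,18)
F→slot 1; E skipped; D→slot 2; A skipped; B skipped; C skipped; G skipped.
2 of 7 scheduled.

2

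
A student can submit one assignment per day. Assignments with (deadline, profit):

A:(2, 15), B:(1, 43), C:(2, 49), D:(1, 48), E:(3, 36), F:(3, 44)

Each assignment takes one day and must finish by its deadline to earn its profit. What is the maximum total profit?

141

Take jobs in profit order; each goes to the latest open slot no later than its deadline.
Profit order: C=49 D=48 F=44 B=43 E=36 A=15
Assign: C→slot 2, D→slot 1, F→slot 3, B skipped, E skipped, A skipped.
Slots: [1:D] [2:C] [3:F]
Profit = 48 + 49 + 44 = 141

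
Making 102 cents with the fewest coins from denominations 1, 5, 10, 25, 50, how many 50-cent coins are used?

2

Greedy: take as many of the largest coin as possible, then repeat with the remainder.
102 = 2×50 + 2×1
Count of 50: 2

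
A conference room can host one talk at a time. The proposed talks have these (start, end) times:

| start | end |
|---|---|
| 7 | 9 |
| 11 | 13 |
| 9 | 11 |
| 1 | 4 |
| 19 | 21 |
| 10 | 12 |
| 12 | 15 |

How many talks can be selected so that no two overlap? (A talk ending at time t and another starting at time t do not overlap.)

5

By end time: (1,4), (7,9), (9,11), (10,12), (11,13), (12,15), (19,21).
Pick (1,4); next start ≥ 4 → (7,9); next start ≥ 9 → (9,11); next start ≥ 11 → (11,13); next start ≥ 13 → (19,21).
Selected 5 talks.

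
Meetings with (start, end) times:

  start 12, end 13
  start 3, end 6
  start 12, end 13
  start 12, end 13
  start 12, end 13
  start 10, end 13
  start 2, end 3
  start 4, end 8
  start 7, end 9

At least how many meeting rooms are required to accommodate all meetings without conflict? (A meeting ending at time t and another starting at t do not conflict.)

5

The answer is the maximum number of intervals overlapping at any instant.
Events (time:±→running): 2:+→1 3:-→0 3:+→1 4:+→2 6:-→1 7:+→2 8:-→1 9:-→0 10:+→1 12:+→2 12:+→3 12:+→4 12:+→5 … peak 5.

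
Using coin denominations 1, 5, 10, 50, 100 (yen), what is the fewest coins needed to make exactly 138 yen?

8

138 = 1×100 + 3×10 + 1×5 + 3×1
Total coins = 1 + 3 + 1 + 3 = 8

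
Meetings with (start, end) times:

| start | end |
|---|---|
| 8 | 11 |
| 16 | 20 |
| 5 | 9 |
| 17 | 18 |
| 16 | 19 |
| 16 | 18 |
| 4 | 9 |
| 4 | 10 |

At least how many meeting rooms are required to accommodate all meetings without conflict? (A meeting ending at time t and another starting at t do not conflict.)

starts: [4, 4, 5, 8, 16, 16, 16, 17]
ends:   [9, 9, 10, 11, 18, 18, 19, 20]
s4→1 s4→2 s5→3 s8→4  — peak 4.

4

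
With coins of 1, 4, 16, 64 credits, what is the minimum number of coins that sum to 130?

Use the largest denomination that fits, subtract, and repeat.
130 − 2×64→2 − 2×1→0
Total coins = 2 + 2 = 4

4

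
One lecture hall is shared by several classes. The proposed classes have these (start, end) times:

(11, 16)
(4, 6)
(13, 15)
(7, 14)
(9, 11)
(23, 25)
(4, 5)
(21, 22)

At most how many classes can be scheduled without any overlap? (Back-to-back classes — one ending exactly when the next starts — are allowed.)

5

Order by finish time; keep every interval that doesn't clash with the previous kept one.
Sorted by end: (4,5)  (4,6)  (9,11)  (7,14)  (13,15)  (11,16)  (21,22)  (23,25)
take (4,5); skip (4,6); take (9,11); skip (7,14); take (13,15); take (21,22); take (23,25).
Selected 5 classes.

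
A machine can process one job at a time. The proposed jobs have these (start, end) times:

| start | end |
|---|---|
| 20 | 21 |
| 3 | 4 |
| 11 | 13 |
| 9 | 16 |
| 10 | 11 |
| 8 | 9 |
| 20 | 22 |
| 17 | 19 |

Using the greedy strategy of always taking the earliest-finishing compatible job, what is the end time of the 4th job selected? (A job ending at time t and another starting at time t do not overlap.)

By end time: (3,4), (8,9), (10,11), (11,13), (9,16), (17,19), (20,21), (20,22).
Pick (3,4); next start ≥ 4 → (8,9); next start ≥ 9 → (10,11); next start ≥ 11 → (11,13); next start ≥ 13 → (17,19); next start ≥ 19 → (20,21).
Selected: (3,4) (8,9) (10,11) (11,13) (17,19) (20,21)

13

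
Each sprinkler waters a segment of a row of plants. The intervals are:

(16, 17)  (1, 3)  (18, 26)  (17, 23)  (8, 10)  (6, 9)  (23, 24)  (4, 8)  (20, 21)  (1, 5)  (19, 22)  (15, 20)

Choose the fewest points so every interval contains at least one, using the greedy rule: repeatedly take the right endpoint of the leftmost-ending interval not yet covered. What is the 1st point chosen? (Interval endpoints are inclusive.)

By right end: [1,3]  [1,5]  [4,8]  [6,9]  [8,10]  [16,17]  [15,20]  [20,21]  [19,22]  [17,23]  [23,24]  [18,26]
[1,3] uncovered → point at 3; [4,8] uncovered → point at 8; [16,17] uncovered → point at 17; [20,21] uncovered → point at 21; [23,24] uncovered → point at 24.
Points: 3, 8, 17, 21, 24 (5 total).

3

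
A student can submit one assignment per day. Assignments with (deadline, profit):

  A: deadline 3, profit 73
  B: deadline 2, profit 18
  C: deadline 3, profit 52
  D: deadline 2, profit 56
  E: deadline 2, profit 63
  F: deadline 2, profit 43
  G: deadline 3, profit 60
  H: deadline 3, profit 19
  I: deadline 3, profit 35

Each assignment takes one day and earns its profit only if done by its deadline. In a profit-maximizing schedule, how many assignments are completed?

By profit: A(d3,73), E(d2,63), G(d3,60), D(d2,56), C(d3,52), F(d2,43), I(d3,35), H(d3,19), B(d2,18)
A→slot 3; E→slot 2; G→slot 1; D skipped; C skipped; F skipped; I skipped; H skipped; B skipped.
3 of 9 scheduled.

3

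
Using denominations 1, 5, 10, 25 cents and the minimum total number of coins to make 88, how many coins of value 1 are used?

3

Use the largest denomination that fits, subtract, and repeat.
88 − 3×25→13 − 1×10→3 − 3×1→0
Count of 1: 3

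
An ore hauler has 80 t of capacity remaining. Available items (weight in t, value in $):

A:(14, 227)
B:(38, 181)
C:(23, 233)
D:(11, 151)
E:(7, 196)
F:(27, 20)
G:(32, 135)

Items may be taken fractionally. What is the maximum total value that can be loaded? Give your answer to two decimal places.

Greedy by value/weight ratio, highest first.
Order: E (196/7=28.00) > A (227/14=16.21) > D (151/11=13.73) > C (233/23=10.13) > B (181/38=4.76) > G (135/32=4.22) > F (20/27=0.74)
Fill: take E (7 @ 196) → take A (14 @ 227) → take D (11 @ 151) → take C (23 @ 233) → take 25/38 of B → 119.08; 80/80 used.
Total value = 926.08

926.08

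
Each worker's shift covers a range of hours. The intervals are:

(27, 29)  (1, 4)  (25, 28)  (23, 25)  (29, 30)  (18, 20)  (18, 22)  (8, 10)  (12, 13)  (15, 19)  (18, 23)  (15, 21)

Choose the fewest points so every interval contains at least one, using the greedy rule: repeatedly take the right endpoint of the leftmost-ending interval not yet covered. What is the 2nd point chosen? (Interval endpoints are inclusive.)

10

Process intervals by earliest right end; each time one isn't hit yet, stab at its right endpoint.
By right end: [1,4]  [8,10]  [12,13]  [15,19]  [18,20]  [15,21]  [18,22]  [18,23]  [23,25]  [25,28]  [27,29]  [29,30]
[1,4] uncovered → point at 4; [8,10] uncovered → point at 10; [12,13] uncovered → point at 13; [15,19] uncovered → point at 19; [23,25] uncovered → point at 25; [27,29] uncovered → point at 29.
Points: 4, 10, 13, 19, 25, 29 (6 total).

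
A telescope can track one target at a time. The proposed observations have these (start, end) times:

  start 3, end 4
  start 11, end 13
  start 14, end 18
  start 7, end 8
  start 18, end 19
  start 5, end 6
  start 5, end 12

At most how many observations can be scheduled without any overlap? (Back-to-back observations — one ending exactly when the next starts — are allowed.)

Greedy by earliest finish: after sorting by end time, pick each interval compatible with the last pick.
Sorted by end: (3,4)  (5,6)  (7,8)  (5,12)  (11,13)  (14,18)  (18,19)
take (3,4); take (5,6); take (7,8); take (11,13); take (14,18); take (18,19).
Selected 6 observations.

6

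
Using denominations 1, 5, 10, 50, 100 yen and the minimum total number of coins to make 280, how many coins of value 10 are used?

280 = 2×100 + 1×50 + 3×10
Count of 10: 3

3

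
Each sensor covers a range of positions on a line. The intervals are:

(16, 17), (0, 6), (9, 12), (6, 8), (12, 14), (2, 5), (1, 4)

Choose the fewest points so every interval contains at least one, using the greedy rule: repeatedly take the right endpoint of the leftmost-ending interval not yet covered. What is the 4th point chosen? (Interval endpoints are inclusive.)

17

Sorted: [1,4] [2,5] [0,6] [6,8] [9,12] [12,14] [16,17]
{[1,4],[2,5],[0,6]} hit by 4; {[6,8]} hit by 8; {[9,12],[12,14]} hit by 12; {[16,17]} hit by 17.
Points: 4, 8, 12, 17 (4 total).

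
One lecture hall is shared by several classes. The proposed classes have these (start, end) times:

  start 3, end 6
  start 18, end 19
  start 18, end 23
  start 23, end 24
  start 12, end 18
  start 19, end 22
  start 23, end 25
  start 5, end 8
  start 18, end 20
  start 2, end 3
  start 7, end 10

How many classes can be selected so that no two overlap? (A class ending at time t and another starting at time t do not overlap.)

Order by finish time; keep every interval that doesn't clash with the previous kept one.
Sorted by end: (2,3)  (3,6)  (5,8)  (7,10)  (12,18)  (18,19)  (18,20)  (19,22)  (18,23)  (23,24)  (23,25)
take (2,3); take (3,6); skip (5,8); take (7,10); take (12,18); take (18,19); take (19,22); skip (18,23); take (23,24); skip (23,25).
Selected 7 classes.

7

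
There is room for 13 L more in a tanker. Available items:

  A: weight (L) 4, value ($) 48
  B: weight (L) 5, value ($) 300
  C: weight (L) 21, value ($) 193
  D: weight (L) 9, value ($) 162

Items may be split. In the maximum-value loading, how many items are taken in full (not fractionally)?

Ratios (sorted): B 60.00, D 18.00, A 12.00, C 9.19
take B (5 @ 300); take 8/9 of D → 144.00. Capacity used 13/13.
1 item(s) taken whole; one partial (take 8/9 of D).

1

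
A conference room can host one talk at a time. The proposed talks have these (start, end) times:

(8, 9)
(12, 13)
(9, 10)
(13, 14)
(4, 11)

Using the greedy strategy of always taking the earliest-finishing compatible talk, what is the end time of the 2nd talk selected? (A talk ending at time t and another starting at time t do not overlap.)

10

Order by finish time; keep every interval that doesn't clash with the previous kept one.
By end time: (8,9), (9,10), (4,11), (12,13), (13,14).
Pick (8,9); next start ≥ 9 → (9,10); next start ≥ 10 → (12,13); next start ≥ 13 → (13,14).
Selected: (8,9) (9,10) (12,13) (13,14)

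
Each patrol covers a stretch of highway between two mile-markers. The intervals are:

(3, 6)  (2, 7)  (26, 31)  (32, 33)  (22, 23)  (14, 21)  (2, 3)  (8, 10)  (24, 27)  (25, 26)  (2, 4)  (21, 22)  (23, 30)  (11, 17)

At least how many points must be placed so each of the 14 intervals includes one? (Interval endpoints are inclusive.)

Process intervals by earliest right end; each time one isn't hit yet, stab at its right endpoint.
By right end: [2,3]  [2,4]  [3,6]  [2,7]  [8,10]  [11,17]  [14,21]  [21,22]  [22,23]  [25,26]  [24,27]  [23,30]  [26,31]  [32,33]
[2,3] uncovered → point at 3; [8,10] uncovered → point at 10; [11,17] uncovered → point at 17; [21,22] uncovered → point at 22; [25,26] uncovered → point at 26; [32,33] uncovered → point at 33.
Points: 3, 10, 17, 22, 26, 33 (6 total).

6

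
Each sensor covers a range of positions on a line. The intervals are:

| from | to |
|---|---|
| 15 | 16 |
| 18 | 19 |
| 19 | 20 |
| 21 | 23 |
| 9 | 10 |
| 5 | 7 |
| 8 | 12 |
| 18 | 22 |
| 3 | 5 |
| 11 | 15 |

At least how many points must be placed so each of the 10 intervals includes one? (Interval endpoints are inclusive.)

Sort by right endpoint; whenever an interval is uncovered, place a point at its right end.
Sorted: [3,5] [5,7] [9,10] [8,12] [11,15] [15,16] [18,19] [19,20] [18,22] [21,23]
{[3,5],[5,7]} hit by 5; {[9,10],[8,12]} hit by 10; {[11,15],[15,16]} hit by 15; {[18,19],[19,20],[18,22]} hit by 19; {[21,23]} hit by 23.
Points: 5, 10, 15, 19, 23 (5 total).

5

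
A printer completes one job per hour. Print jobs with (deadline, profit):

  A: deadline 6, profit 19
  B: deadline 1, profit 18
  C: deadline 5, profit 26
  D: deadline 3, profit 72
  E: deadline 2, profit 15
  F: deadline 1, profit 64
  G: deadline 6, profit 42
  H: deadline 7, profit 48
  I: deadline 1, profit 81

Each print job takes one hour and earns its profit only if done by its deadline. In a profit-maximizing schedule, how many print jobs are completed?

7

Sort by profit descending; place each in the latest free slot ≤ its deadline.
Profit order: I=81 D=72 F=64 H=48 G=42 C=26 A=19 B=18 E=15
Assign: I→slot 1, D→slot 3, F skipped, H→slot 7, G→slot 6, C→slot 5, A→slot 4, B skipped, E→slot 2.
Slots: [1:I] [2:E] [3:D] [4:A] [5:C] [6:G] [7:H]
7 of 9 scheduled.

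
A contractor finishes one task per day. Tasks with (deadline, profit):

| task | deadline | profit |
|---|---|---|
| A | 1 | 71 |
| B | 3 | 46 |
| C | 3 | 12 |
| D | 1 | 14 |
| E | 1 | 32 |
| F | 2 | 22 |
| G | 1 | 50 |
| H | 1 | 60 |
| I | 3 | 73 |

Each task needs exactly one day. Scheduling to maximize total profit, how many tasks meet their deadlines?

3

By profit: I(d3,73), A(d1,71), H(d1,60), G(d1,50), B(d3,46), E(d1,32), F(d2,22), D(d1,14), C(d3,12)
I→slot 3; A→slot 1; H skipped; G skipped; B→slot 2; E skipped; F skipped; D skipped; C skipped.
3 of 9 scheduled.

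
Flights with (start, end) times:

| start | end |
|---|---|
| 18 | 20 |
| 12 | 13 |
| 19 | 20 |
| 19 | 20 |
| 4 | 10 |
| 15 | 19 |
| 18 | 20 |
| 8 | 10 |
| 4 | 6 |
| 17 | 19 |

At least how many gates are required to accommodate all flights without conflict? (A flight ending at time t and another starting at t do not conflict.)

starts: [4, 4, 8, 12, 15, 17, 18, 18, 19, 19]
ends:   [6, 10, 10, 13, 19, 19, 20, 20, 20, 20]
s4→1 s4→2 e6→1 s8→2 e10→1 e10→0 s12→1 e13→0 s15→1 s17→2 s18→3 s18→4  — peak 4.

4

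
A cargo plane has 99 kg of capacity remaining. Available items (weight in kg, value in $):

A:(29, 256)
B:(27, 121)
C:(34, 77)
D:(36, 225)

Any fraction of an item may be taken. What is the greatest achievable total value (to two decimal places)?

Greedy by value/weight ratio, highest first.
Ratios (sorted): A 8.83, D 6.25, B 4.48, C 2.26
take A (29 @ 256); take D (36 @ 225); take B (27 @ 121); take 7/34 of C → 15.85. Capacity used 99/99.
Total value = 617.85

617.85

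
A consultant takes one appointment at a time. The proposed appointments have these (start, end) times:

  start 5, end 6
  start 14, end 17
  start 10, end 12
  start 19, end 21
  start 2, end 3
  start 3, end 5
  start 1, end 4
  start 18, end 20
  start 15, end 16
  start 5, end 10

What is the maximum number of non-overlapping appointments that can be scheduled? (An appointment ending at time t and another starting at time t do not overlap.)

Sorted by end: (2,3)  (1,4)  (3,5)  (5,6)  (5,10)  (10,12)  (15,16)  (14,17)  (18,20)  (19,21)
take (2,3); take (3,5); take (5,6); take (10,12); take (15,16); take (18,20); skip (19,21).
Selected 6 appointments.

6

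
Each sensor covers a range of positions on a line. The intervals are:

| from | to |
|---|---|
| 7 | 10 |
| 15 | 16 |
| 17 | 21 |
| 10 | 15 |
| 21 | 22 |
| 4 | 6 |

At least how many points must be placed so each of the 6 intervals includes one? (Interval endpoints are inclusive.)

4

Sorted: [4,6] [7,10] [10,15] [15,16] [17,21] [21,22]
{[4,6]} hit by 6; {[7,10],[10,15]} hit by 10; {[15,16]} hit by 16; {[17,21],[21,22]} hit by 21.
Points: 6, 10, 16, 21 (4 total).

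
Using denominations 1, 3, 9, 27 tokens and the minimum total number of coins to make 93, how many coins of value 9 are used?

Use the largest denomination that fits, subtract, and repeat.
93 = 3×27 + 1×9 + 1×3
Count of 9: 1

1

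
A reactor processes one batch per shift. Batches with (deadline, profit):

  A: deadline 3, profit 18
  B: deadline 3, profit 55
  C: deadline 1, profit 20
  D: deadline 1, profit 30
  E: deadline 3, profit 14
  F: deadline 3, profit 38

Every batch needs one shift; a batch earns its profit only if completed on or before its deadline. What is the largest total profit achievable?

Take jobs in profit order; each goes to the latest open slot no later than its deadline.
Profit order: B=55 F=38 D=30 C=20 A=18 E=14
Assign: B→slot 3, F→slot 2, D→slot 1, C skipped, A skipped, E skipped.
Slots: [1:D] [2:F] [3:B]
Profit = 30 + 38 + 55 = 123

123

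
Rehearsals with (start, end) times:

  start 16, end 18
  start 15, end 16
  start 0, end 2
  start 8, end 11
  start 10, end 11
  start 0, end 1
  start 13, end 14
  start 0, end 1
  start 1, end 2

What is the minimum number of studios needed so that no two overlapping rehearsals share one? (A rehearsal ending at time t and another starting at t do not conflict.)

3

The answer is the maximum number of intervals overlapping at any instant.
Events (time:±→running): 0:+→1 0:+→2 0:+→3 … peak 3.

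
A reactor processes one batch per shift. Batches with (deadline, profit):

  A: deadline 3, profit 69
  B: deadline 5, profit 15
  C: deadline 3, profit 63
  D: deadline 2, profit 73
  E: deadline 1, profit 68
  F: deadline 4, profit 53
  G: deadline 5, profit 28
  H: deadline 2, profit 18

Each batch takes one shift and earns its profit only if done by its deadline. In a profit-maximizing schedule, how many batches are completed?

5

Sort by profit descending; place each in the latest free slot ≤ its deadline.
Profit order: D=73 A=69 E=68 C=63 F=53 G=28 H=18 B=15
Assign: D→slot 2, A→slot 3, E→slot 1, C skipped, F→slot 4, G→slot 5, H skipped, B skipped.
Slots: [1:E] [2:D] [3:A] [4:F] [5:G]
5 of 8 scheduled.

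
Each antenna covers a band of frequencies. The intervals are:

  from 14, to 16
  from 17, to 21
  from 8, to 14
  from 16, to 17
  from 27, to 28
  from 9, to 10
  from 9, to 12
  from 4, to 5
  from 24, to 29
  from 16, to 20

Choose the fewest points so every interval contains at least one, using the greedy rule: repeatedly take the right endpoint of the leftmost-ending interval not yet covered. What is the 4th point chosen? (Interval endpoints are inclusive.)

21

Sort by right endpoint; whenever an interval is uncovered, place a point at its right end.
Sorted: [4,5] [9,10] [9,12] [8,14] [14,16] [16,17] [16,20] [17,21] [27,28] [24,29]
{[4,5]} hit by 5; {[9,10],[9,12],[8,14]} hit by 10; {[14,16],[16,17],[16,20]} hit by 16; {[17,21]} hit by 21; {[27,28],[24,29]} hit by 28.
Points: 5, 10, 16, 21, 28 (5 total).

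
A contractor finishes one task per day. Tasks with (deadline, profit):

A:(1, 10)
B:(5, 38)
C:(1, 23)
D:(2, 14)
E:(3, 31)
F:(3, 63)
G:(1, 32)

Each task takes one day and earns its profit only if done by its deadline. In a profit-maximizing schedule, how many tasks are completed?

4

Sort by profit descending; place each in the latest free slot ≤ its deadline.
Profit order: F=63 B=38 G=32 E=31 C=23 D=14 A=10
Assign: F→slot 3, B→slot 5, G→slot 1, E→slot 2, C skipped, D skipped, A skipped.
Slots: [1:G] [2:E] [3:F] [5:B]
4 of 7 scheduled.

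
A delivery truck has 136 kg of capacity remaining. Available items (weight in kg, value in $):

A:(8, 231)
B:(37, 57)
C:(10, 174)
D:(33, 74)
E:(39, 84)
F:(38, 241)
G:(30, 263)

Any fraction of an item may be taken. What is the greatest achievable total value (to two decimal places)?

1019.62

Order: A (231/8=28.88) > C (174/10=17.40) > G (263/30=8.77) > F (241/38=6.34) > D (74/33=2.24) > E (84/39=2.15) > B (57/37=1.54)
Fill: take A (8 @ 231) → take C (10 @ 174) → take G (30 @ 263) → take F (38 @ 241) → take D (33 @ 74) → take 17/39 of E → 36.62; 136/136 used.
Total value = 1019.62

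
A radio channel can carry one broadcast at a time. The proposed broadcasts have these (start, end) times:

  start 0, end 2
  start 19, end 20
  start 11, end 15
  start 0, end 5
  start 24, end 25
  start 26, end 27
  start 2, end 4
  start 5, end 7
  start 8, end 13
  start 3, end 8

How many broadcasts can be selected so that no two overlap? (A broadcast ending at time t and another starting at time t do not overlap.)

Order by finish time; keep every interval that doesn't clash with the previous kept one.
Sorted by end: (0,2)  (2,4)  (0,5)  (5,7)  (3,8)  (8,13)  (11,15)  (19,20)  (24,25)  (26,27)
take (0,2); take (2,4); take (5,7); take (8,13); take (19,20); take (24,25); take (26,27).
Selected 7 broadcasts.

7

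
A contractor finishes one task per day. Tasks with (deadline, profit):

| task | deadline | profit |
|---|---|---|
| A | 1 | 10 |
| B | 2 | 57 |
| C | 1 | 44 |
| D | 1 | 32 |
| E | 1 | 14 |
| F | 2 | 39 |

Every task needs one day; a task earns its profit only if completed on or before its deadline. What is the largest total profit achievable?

Take jobs in profit order; each goes to the latest open slot no later than its deadline.
Profit order: B=57 C=44 F=39 D=32 E=14 A=10
Assign: B→slot 2, C→slot 1, F skipped, D skipped, E skipped, A skipped.
Slots: [1:C] [2:B]
Profit = 44 + 57 = 101

101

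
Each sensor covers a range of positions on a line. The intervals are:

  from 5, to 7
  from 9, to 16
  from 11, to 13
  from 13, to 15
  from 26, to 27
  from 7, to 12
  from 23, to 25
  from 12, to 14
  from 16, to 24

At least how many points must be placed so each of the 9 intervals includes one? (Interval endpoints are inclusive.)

Process intervals by earliest right end; each time one isn't hit yet, stab at its right endpoint.
Sorted: [5,7] [7,12] [11,13] [12,14] [13,15] [9,16] [16,24] [23,25] [26,27]
{[5,7],[7,12]} hit by 7; {[11,13],[12,14],[13,15],[9,16]} hit by 13; {[16,24],[23,25]} hit by 24; {[26,27]} hit by 27.
Points: 7, 13, 24, 27 (4 total).

4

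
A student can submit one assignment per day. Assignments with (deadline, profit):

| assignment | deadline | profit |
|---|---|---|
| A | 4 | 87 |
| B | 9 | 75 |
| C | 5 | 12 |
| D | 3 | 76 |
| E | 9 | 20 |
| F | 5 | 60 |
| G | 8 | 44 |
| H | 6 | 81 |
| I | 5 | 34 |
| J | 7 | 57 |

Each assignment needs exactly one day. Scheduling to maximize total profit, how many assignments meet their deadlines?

Take jobs in profit order; each goes to the latest open slot no later than its deadline.
Profit order: A=87 H=81 D=76 B=75 F=60 J=57 G=44 I=34 E=20 C=12
Assign: A→slot 4, H→slot 6, D→slot 3, B→slot 9, F→slot 5, J→slot 7, G→slot 8, I→slot 2, E→slot 1, C skipped.
Slots: [1:E] [2:I] [3:D] [4:A] [5:F] [6:H] [7:J] [8:G] [9:B]
9 of 10 scheduled.

9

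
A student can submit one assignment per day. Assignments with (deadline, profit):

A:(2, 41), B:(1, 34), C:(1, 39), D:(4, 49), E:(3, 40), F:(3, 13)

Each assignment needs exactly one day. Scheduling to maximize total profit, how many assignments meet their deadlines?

4

By profit: D(d4,49), A(d2,41), E(d3,40), C(d1,39), B(d1,34), F(d3,13)
D→slot 4; A→slot 2; E→slot 3; C→slot 1; B skipped; F skipped.
4 of 6 scheduled.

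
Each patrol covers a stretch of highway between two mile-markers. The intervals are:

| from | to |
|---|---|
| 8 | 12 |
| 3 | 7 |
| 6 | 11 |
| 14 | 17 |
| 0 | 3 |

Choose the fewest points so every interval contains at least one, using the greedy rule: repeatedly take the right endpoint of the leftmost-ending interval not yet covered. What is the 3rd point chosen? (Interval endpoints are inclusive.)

17

Process intervals by earliest right end; each time one isn't hit yet, stab at its right endpoint.
Sorted: [0,3] [3,7] [6,11] [8,12] [14,17]
{[0,3],[3,7]} hit by 3; {[6,11],[8,12]} hit by 11; {[14,17]} hit by 17.
Points: 3, 11, 17 (3 total).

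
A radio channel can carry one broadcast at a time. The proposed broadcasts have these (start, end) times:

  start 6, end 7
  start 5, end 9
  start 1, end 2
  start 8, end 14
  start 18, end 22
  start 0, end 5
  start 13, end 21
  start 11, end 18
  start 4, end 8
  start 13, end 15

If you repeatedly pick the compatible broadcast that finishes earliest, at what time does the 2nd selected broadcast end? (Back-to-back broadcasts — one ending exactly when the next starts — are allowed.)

7

By end time: (1,2), (0,5), (6,7), (4,8), (5,9), (8,14), (13,15), (11,18), (13,21), (18,22).
Pick (1,2); next start ≥ 2 → (6,7); next start ≥ 7 → (8,14); next start ≥ 14 → (18,22).
Selected: (1,2) (6,7) (8,14) (18,22)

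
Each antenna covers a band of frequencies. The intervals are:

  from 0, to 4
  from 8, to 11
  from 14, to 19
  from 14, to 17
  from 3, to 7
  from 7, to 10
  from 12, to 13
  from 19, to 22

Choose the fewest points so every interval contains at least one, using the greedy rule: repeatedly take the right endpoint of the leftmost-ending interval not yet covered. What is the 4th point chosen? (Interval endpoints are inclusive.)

17

Process intervals by earliest right end; each time one isn't hit yet, stab at its right endpoint.
By right end: [0,4]  [3,7]  [7,10]  [8,11]  [12,13]  [14,17]  [14,19]  [19,22]
[0,4] uncovered → point at 4; [7,10] uncovered → point at 10; [12,13] uncovered → point at 13; [14,17] uncovered → point at 17; [19,22] uncovered → point at 22.
Points: 4, 10, 13, 17, 22 (5 total).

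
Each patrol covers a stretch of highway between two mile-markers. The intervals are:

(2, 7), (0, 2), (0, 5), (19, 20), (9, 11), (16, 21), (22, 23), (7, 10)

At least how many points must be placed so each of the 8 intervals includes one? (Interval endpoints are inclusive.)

4

Sort by right endpoint; whenever an interval is uncovered, place a point at its right end.
By right end: [0,2]  [0,5]  [2,7]  [7,10]  [9,11]  [19,20]  [16,21]  [22,23]
[0,2] uncovered → point at 2; [7,10] uncovered → point at 10; [19,20] uncovered → point at 20; [22,23] uncovered → point at 23.
Points: 2, 10, 20, 23 (4 total).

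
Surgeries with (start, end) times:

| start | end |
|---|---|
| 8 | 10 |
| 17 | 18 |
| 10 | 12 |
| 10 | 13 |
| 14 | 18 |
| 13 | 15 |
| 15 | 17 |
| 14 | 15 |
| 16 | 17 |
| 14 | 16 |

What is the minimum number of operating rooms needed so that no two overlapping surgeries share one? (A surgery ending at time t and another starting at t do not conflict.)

4

starts: [8, 10, 10, 13, 14, 14, 14, 15, 16, 17]
ends:   [10, 12, 13, 15, 15, 16, 17, 17, 18, 18]
s8→1 e10→0 s10→1 s10→2 e12→1 e13→0 s13→1 s14→2 s14→3 s14→4  — peak 4.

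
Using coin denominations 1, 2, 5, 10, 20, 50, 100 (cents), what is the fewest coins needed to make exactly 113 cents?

4

Greedy: take as many of the largest coin as possible, then repeat with the remainder.
113 = 1×100 + 1×10 + 1×2 + 1×1
Total coins = 1 + 1 + 1 + 1 = 4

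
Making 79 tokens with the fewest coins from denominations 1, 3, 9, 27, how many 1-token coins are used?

1

79 = 2×27 + 2×9 + 2×3 + 1×1
Count of 1: 1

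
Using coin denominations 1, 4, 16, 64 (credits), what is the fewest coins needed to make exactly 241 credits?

7

Greedy: take as many of the largest coin as possible, then repeat with the remainder.
241 = 3×64 + 3×16 + 1×1
Total coins = 3 + 3 + 1 = 7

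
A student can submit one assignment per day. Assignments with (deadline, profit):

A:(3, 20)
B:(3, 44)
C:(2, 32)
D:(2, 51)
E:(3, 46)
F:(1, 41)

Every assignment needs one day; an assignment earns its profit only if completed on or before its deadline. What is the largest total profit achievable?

141

Take jobs in profit order; each goes to the latest open slot no later than its deadline.
By profit: D(d2,51), E(d3,46), B(d3,44), F(d1,41), C(d2,32), A(d3,20)
D→slot 2; E→slot 3; B→slot 1; F skipped; C skipped; A skipped.
Profit = 44 + 51 + 46 = 141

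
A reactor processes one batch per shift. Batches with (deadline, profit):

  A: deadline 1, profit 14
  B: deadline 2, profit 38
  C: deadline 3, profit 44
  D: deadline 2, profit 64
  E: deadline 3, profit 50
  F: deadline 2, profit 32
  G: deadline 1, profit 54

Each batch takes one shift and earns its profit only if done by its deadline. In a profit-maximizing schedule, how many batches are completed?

3

Sort by profit descending; place each in the latest free slot ≤ its deadline.
Profit order: D=64 G=54 E=50 C=44 B=38 F=32 A=14
Assign: D→slot 2, G→slot 1, E→slot 3, C skipped, B skipped, F skipped, A skipped.
Slots: [1:G] [2:D] [3:E]
3 of 7 scheduled.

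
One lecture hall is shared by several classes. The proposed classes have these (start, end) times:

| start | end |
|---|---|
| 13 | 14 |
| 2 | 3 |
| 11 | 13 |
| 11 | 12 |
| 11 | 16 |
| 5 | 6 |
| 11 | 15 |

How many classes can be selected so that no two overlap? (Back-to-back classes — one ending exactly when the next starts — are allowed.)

4

Order by finish time; keep every interval that doesn't clash with the previous kept one.
Sorted by end: (2,3)  (5,6)  (11,12)  (11,13)  (13,14)  (11,15)  (11,16)
take (2,3); take (5,6); take (11,12); skip (11,13); take (13,14); skip (11,15).
Selected 4 classes.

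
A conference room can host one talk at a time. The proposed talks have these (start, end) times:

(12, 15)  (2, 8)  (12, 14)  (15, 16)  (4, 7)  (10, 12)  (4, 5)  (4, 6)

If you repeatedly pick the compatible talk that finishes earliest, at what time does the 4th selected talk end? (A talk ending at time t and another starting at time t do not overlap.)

16

Greedy by earliest finish: after sorting by end time, pick each interval compatible with the last pick.
By end time: (4,5), (4,6), (4,7), (2,8), (10,12), (12,14), (12,15), (15,16).
Pick (4,5); next start ≥ 5 → (10,12); next start ≥ 12 → (12,14); next start ≥ 14 → (15,16).
Selected: (4,5) (10,12) (12,14) (15,16)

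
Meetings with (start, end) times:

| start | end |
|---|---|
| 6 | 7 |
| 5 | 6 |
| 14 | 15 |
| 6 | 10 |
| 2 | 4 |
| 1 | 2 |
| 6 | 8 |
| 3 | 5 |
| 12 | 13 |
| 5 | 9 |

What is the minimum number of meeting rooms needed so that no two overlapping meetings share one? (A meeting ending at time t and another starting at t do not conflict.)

starts: [1, 2, 3, 5, 5, 6, 6, 6, 12, 14]
ends:   [2, 4, 5, 6, 7, 8, 9, 10, 13, 15]
s1→1 e2→0 s2→1 s3→2 e4→1 e5→0 s5→1 s5→2 e6→1 s6→2 s6→3 s6→4  — peak 4.

4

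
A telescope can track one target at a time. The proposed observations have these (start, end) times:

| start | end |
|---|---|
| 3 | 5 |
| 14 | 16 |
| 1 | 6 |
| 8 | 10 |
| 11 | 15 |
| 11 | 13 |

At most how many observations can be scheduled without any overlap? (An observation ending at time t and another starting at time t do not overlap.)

Sort by end time and greedily take each interval whose start is ≥ the last chosen end.
By end time: (3,5), (1,6), (8,10), (11,13), (11,15), (14,16).
Pick (3,5); next start ≥ 5 → (8,10); next start ≥ 10 → (11,13); next start ≥ 13 → (14,16).
Selected 4 observations.

4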